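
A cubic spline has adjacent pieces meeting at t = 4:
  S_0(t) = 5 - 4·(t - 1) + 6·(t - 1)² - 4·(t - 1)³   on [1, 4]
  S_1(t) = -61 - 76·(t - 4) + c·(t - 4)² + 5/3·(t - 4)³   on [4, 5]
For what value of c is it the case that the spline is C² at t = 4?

S_0''(t) = 12 - 24·(t - 1), so S_0''(4) = -60. On the right, S_1''(4) = 2c, so c = -30.

-30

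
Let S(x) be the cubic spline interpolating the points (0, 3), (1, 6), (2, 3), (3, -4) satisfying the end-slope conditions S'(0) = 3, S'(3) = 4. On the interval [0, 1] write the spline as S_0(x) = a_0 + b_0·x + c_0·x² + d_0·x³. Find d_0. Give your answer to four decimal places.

-1.5333

Let M_i = S''(x_i). Step sizes h_i = 1, 1, 1; slopes of the chords Δ_i = (y_(i+1) - y_i)/h_i = 3, -3, -7.
  1·M_0 + 4·M_1 + 1·M_2 = 6(Δ_1 - Δ_0) = -36
  1·M_1 + 4·M_2 + 1·M_3 = 6(Δ_2 - Δ_1) = -24
Clamped end conditions give two more equations: 2h_0·M_0 + h_0·M_1 = 6(Δ_0 - S'(0)) = 0 and h_2·M_2 + 2h_2·M_3 = 6(S'(3) - Δ_2) = 66.
Solving: M_0 = 46/15, M_1 = -92/15, M_2 = -218/15, M_3 = 604/15.
On [0, 1], with S_0(x) = a_0 + b_0·x + c_0·x² + d_0·x³: c_0 = M_0/2 = 23/15, d_0 = (M_1 - M_0)/(6h_0) = -23/15, b_0 = Δ_0 - h_0(2M_0 + M_1)/6 = 3.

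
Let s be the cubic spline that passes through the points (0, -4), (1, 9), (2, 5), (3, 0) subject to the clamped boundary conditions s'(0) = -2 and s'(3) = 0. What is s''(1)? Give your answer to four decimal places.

With M_i denoting the second derivative at x_i, h_i = 1, 1, 1, and Δ_i = (y_(i+1) − y_i)/h_i = 13, -4, -5:
  1·M_0 + 4·M_1 + 1·M_2 = 6(Δ_1 - Δ_0) = -102
  1·M_1 + 4·M_2 + 1·M_3 = 6(Δ_2 - Δ_1) = -6
Clamped end conditions give two more equations: 2h_0·M_0 + h_0·M_1 = 6(Δ_0 - s'(0)) = 90 and h_2·M_2 + 2h_2·M_3 = 6(s'(3) - Δ_2) = 30.
Solving the tridiagonal system: M_0 = 1004/15, M_1 = -658/15, M_2 = 98/15, M_3 = 176/15.

-43.8667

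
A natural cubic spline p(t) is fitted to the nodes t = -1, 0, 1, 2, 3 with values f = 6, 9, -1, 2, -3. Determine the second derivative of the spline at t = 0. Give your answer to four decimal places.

Let σ_i = p''(x_i). Step sizes h_i = 1, 1, 1, 1; slopes of the chords Δ_i = (y_(i+1) - y_i)/h_i = 3, -10, 3, -5.
  1·σ_0 + 4·σ_1 + 1·σ_2 = 6(Δ_1 - Δ_0) = -78
  1·σ_1 + 4·σ_2 + 1·σ_3 = 6(Δ_2 - Δ_1) = 78
  1·σ_2 + 4·σ_3 + 1·σ_4 = 6(Δ_3 - Δ_2) = -48
Natural end conditions: σ_0 = σ_4 = 0.
Solving: σ_0 = 0, σ_1 = -765/28, σ_2 = 219/7, σ_3 = -555/28, σ_4 = 0.

-27.3214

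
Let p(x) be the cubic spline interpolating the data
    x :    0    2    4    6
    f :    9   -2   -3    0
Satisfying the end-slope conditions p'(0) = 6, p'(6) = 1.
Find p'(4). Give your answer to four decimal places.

Put σ_i = p'' at the i-th knot. Here h = (2, 2, 2) and Δ = (-11/2, -1/2, 3/2), so the interior equations h_(i-1)·σ_(i-1) + 2(h_(i-1)+h_i)·σ_i + h_i·σ_(i+1) = 6(Δ_i − Δ_(i-1)) read
  2·σ_0 + 8·σ_1 + 2·σ_2 = 6(Δ_1 - Δ_0) = 30
  2·σ_1 + 8·σ_2 + 2·σ_3 = 6(Δ_2 - Δ_1) = 12
Clamped end conditions give two more equations: 2h_0·σ_0 + h_0·σ_1 = 6(Δ_0 - p'(0)) = -69 and h_2·σ_2 + 2h_2·σ_3 = 6(p'(6) - Δ_2) = -3.
Forward elimination and back-substitution give σ_0 = -659/30, σ_1 = 283/30, σ_2 = -23/30, σ_3 = -11/30.
On [4, 6], p'(x) = b_2 + 2c_2·(x - 4) + 3d_2·(x - 4)² with b_2 = Δ_2 - h_2(2σ_2 + σ_3)/6 = 32/15, c_2 = σ_2/2 = -23/60, d_2 = (σ_3 - σ_2)/(6h_2) = 1/30. So p'(4) = 32/15.

2.1333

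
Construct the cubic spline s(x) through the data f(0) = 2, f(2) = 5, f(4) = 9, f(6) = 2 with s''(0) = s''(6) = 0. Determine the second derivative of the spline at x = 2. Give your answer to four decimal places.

1.5000

Let M_i = s''(x_i). Step sizes h_i = 2, 2, 2; slopes of the chords Δ_i = (y_(i+1) - y_i)/h_i = 3/2, 2, -7/2.
  2·M_0 + 8·M_1 + 2·M_2 = 6(Δ_1 - Δ_0) = 3
  2·M_1 + 8·M_2 + 2·M_3 = 6(Δ_2 - Δ_1) = -33
Natural end conditions: M_0 = M_3 = 0.
Solving the tridiagonal system: M_0 = 0, M_1 = 3/2, M_2 = -9/2, M_3 = 0.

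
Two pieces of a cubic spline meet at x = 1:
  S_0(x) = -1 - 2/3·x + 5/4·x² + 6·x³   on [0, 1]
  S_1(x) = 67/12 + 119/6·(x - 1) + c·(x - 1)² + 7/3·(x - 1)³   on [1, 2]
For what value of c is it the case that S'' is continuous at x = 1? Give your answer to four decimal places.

19.2500

S_0''(x) = 5/2 + 36·x, so S_0''(1) = 77/2. On the right, S_1''(1) = 2c, so c = 77/4.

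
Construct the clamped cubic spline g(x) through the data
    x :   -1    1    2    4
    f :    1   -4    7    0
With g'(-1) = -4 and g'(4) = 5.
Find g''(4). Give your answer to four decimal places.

26.0625

Write σ_i for g''(x_i). With h_i = 2, 1, 2 and divided differences Δ_i = -5/2, 11, -7/2, the continuity of g' gives the tridiagonal system
  2·σ_0 + 6·σ_1 + 1·σ_2 = 6(Δ_1 - Δ_0) = 81
  1·σ_1 + 6·σ_2 + 2·σ_3 = 6(Δ_2 - Δ_1) = -87
Clamped end conditions give two more equations: 2h_0·σ_0 + h_0·σ_1 = 6(Δ_0 - g'(-1)) = 9 and h_2·σ_2 + 2h_2·σ_3 = 6(g'(4) - Δ_2) = 51.
Solving the tridiagonal system: σ_0 = -129/16, σ_1 = 165/8, σ_2 = -213/8, σ_3 = 417/16.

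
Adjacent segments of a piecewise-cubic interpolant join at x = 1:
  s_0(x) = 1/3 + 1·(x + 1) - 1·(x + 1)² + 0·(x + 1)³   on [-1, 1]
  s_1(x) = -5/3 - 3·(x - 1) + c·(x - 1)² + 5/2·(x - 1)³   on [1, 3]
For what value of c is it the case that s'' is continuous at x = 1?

s_0''(x) = -2 + 0·(x + 1), so s_0''(1) = -2. On the right, s_1''(1) = 2c, so c = -1.

-1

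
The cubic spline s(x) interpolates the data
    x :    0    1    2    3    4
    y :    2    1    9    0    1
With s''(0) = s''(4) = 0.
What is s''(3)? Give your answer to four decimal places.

Write M_i for s''(x_i). With h_i = 1, 1, 1, 1 and divided differences Δ_i = -1, 8, -9, 1, the continuity of s' gives the tridiagonal system
  1·M_0 + 4·M_1 + 1·M_2 = 6(Δ_1 - Δ_0) = 54
  1·M_1 + 4·M_2 + 1·M_3 = 6(Δ_2 - Δ_1) = -102
  1·M_2 + 4·M_3 + 1·M_4 = 6(Δ_3 - Δ_2) = 60
Natural end conditions: M_0 = M_4 = 0.
Solving: M_0 = 0, M_1 = 639/28, M_2 = -261/7, M_3 = 681/28, M_4 = 0.

24.3214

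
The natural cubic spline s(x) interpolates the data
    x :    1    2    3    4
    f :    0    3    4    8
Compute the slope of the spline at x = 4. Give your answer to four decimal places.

4.9333

Put σ_i = s'' at the i-th knot. Here h = (1, 1, 1) and Δ = (3, 1, 4), so the interior equations h_(i-1)·σ_(i-1) + 2(h_(i-1)+h_i)·σ_i + h_i·σ_(i+1) = 6(Δ_i − Δ_(i-1)) read
  1·σ_0 + 4·σ_1 + 1·σ_2 = 6(Δ_1 - Δ_0) = -12
  1·σ_1 + 4·σ_2 + 1·σ_3 = 6(Δ_2 - Δ_1) = 18
Natural end conditions: σ_0 = σ_3 = 0.
Hence σ_0 = 0, σ_1 = -22/5, σ_2 = 28/5, σ_3 = 0.
On [3, 4], s'(x) = b_2 + 2c_2·(x - 3) + 3d_2·(x - 3)² with b_2 = Δ_2 - h_2(2σ_2 + σ_3)/6 = 32/15, c_2 = σ_2/2 = 14/5, d_2 = (σ_3 - σ_2)/(6h_2) = -14/15. So s'(4) = 74/15.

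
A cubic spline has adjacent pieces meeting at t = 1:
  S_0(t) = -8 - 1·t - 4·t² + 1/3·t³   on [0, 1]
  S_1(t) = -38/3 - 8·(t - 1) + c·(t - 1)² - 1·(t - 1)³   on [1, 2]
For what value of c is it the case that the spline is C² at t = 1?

S_0''(t) = -8 + 2·t, so S_0''(1) = -6. On the right, S_1''(1) = 2c, so c = -3.

-3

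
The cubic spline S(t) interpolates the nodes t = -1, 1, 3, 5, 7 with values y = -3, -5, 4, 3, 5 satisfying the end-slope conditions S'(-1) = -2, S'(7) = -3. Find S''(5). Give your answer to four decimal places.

4.8571

With σ_i denoting the second derivative at x_i, h_i = 2, 2, 2, 2, and Δ_i = (y_(i+1) − y_i)/h_i = -1, 9/2, -1/2, 1:
  2·σ_0 + 8·σ_1 + 2·σ_2 = 6(Δ_1 - Δ_0) = 33
  2·σ_1 + 8·σ_2 + 2·σ_3 = 6(Δ_2 - Δ_1) = -30
  2·σ_2 + 8·σ_3 + 2·σ_4 = 6(Δ_3 - Δ_2) = 9
Clamped end conditions give two more equations: 2h_0·σ_0 + h_0·σ_1 = 6(Δ_0 - S'(-1)) = 6 and h_3·σ_3 + 2h_3·σ_4 = 6(S'(7) - Δ_3) = -24.
Solving the tridiagonal system: σ_0 = -11/7, σ_1 = 43/7, σ_2 = -13/2, σ_3 = 34/7, σ_4 = -59/7.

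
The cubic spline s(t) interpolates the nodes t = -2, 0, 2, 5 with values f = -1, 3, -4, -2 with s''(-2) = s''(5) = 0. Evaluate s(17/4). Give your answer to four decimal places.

Write M_i for s''(x_i). With h_i = 2, 2, 3 and divided differences Δ_i = 2, -7/2, 2/3, the continuity of s' gives the tridiagonal system
  2·M_0 + 8·M_1 + 2·M_2 = 6(Δ_1 - Δ_0) = -33
  2·M_1 + 10·M_2 + 3·M_3 = 6(Δ_2 - Δ_1) = 25
Natural end conditions: M_0 = M_3 = 0.
Hence M_0 = 0, M_1 = -5, M_2 = 7/2, M_3 = 0.
On [2, 5], s(t) = -4 - 17/6·(t - 2) + 7/4·(t - 2)² - 7/36·(t - 2)³.
With (t - 2) = 9/4: s(17/4) = -955/256.

-3.7305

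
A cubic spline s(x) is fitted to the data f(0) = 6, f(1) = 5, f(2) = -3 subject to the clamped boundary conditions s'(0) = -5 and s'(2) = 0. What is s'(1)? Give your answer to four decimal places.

-5.5000

With σ_i denoting the second derivative at x_i, h_i = 1, 1, and Δ_i = (y_(i+1) − y_i)/h_i = -1, -8:
  1·σ_0 + 4·σ_1 + 1·σ_2 = 6(Δ_1 - Δ_0) = -42
Clamped end conditions give two more equations: 2h_0·σ_0 + h_0·σ_1 = 6(Δ_0 - s'(0)) = 24 and h_1·σ_1 + 2h_1·σ_2 = 6(s'(2) - Δ_1) = 48.
Forward elimination and back-substitution give σ_0 = 25, σ_1 = -26, σ_2 = 37.
On [1, 2], s'(x) = b_1 + 2c_1·(x - 1) + 3d_1·(x - 1)² with b_1 = Δ_1 - h_1(2σ_1 + σ_2)/6 = -11/2, c_1 = σ_1/2 = -13, d_1 = (σ_2 - σ_1)/(6h_1) = 21/2. So s'(1) = -11/2.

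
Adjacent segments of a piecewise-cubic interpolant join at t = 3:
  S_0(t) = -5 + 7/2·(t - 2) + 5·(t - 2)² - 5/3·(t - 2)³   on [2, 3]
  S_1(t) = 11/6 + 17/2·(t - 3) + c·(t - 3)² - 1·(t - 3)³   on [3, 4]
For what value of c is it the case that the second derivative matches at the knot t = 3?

S_0''(t) = 10 - 10·(t - 2), so S_0''(3) = 0. On the right, S_1''(3) = 2c, so c = 0.

0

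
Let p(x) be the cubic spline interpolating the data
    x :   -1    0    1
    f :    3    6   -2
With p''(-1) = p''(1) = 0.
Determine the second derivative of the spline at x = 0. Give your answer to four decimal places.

-16.5000

Write M_i for p''(x_i). With h_i = 1, 1 and divided differences Δ_i = 3, -8, the continuity of p' gives the tridiagonal system
  1·M_0 + 4·M_1 + 1·M_2 = 6(Δ_1 - Δ_0) = -66
Natural end conditions: M_0 = M_2 = 0.
Solving: M_0 = 0, M_1 = -33/2, M_2 = 0.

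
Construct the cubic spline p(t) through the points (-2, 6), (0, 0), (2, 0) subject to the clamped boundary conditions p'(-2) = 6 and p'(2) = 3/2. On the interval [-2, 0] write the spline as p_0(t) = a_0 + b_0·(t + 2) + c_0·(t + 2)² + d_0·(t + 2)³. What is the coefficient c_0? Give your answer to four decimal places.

Let M_i = p''(x_i). Step sizes h_i = 2, 2; slopes of the chords Δ_i = (y_(i+1) - y_i)/h_i = -3, 0.
  2·M_0 + 8·M_1 + 2·M_2 = 6(Δ_1 - Δ_0) = 18
Clamped end conditions give two more equations: 2h_0·M_0 + h_0·M_1 = 6(Δ_0 - p'(-2)) = -54 and h_1·M_1 + 2h_1·M_2 = 6(p'(2) - Δ_1) = 9.
Solving the tridiagonal system: M_0 = -135/8, M_1 = 27/4, M_2 = -9/8.
On [-2, 0], with p_0(t) = a_0 + b_0·(t + 2) + c_0·(t + 2)² + d_0·(t + 2)³: c_0 = M_0/2 = -135/16, d_0 = (M_1 - M_0)/(6h_0) = 63/32, b_0 = Δ_0 - h_0(2M_0 + M_1)/6 = 6.

-8.4375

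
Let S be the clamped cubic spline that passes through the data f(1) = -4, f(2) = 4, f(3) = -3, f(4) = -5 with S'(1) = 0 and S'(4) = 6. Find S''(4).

Write M_i for S''(x_i). With h_i = 1, 1, 1 and divided differences Δ_i = 8, -7, -2, the continuity of S' gives the tridiagonal system
  1·M_0 + 4·M_1 + 1·M_2 = 6(Δ_1 - Δ_0) = -90
  1·M_1 + 4·M_2 + 1·M_3 = 6(Δ_2 - Δ_1) = 30
Clamped end conditions give two more equations: 2h_0·M_0 + h_0·M_1 = 6(Δ_0 - S'(1)) = 48 and h_2·M_2 + 2h_2·M_3 = 6(S'(4) - Δ_2) = 48.
Solving the tridiagonal system: M_0 = 42, M_1 = -36, M_2 = 12, M_3 = 18.

18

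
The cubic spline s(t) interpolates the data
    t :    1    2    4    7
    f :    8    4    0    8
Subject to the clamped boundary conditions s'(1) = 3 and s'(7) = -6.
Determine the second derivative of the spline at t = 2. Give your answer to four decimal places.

4.0351

Put M_i = s'' at the i-th knot. Here h = (1, 2, 3) and Δ = (-4, -2, 8/3), so the interior equations h_(i-1)·M_(i-1) + 2(h_(i-1)+h_i)·M_i + h_i·M_(i+1) = 6(Δ_i − Δ_(i-1)) read
  1·M_0 + 6·M_1 + 2·M_2 = 6(Δ_1 - Δ_0) = 12
  2·M_1 + 10·M_2 + 3·M_3 = 6(Δ_2 - Δ_1) = 28
Clamped end conditions give two more equations: 2h_0·M_0 + h_0·M_1 = 6(Δ_0 - s'(1)) = -42 and h_2·M_2 + 2h_2·M_3 = 6(s'(7) - Δ_2) = -52.
Forward elimination and back-substitution give M_0 = -1312/57, M_1 = 230/57, M_2 = 308/57, M_3 = -216/19.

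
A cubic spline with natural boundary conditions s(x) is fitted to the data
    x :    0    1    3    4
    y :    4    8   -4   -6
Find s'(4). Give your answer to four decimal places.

-0.6250

Write M_i for s''(x_i). With h_i = 1, 2, 1 and divided differences Δ_i = 4, -6, -2, the continuity of s' gives the tridiagonal system
  1·M_0 + 6·M_1 + 2·M_2 = 6(Δ_1 - Δ_0) = -60
  2·M_1 + 6·M_2 + 1·M_3 = 6(Δ_2 - Δ_1) = 24
Natural end conditions: M_0 = M_3 = 0.
Solving the tridiagonal system: M_0 = 0, M_1 = -51/4, M_2 = 33/4, M_3 = 0.
On [3, 4], s'(x) = b_2 + 2c_2·(x - 3) + 3d_2·(x - 3)² with b_2 = Δ_2 - h_2(2M_2 + M_3)/6 = -19/4, c_2 = M_2/2 = 33/8, d_2 = (M_3 - M_2)/(6h_2) = -11/8. So s'(4) = -5/8.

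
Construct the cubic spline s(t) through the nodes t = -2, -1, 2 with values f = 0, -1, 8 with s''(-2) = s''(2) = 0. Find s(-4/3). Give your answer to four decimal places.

-0.8519

With M_i denoting the second derivative at x_i, h_i = 1, 3, and Δ_i = (y_(i+1) − y_i)/h_i = -1, 3:
  1·M_0 + 8·M_1 + 3·M_2 = 6(Δ_1 - Δ_0) = 24
Natural end conditions: M_0 = M_2 = 0.
Hence M_0 = 0, M_1 = 3, M_2 = 0.
On [-2, -1], s(t) = 0 - 3/2·(t + 2) + 0·(t + 2)² + 1/2·(t + 2)³.
With (t + 2) = 2/3: s(-4/3) = -23/27.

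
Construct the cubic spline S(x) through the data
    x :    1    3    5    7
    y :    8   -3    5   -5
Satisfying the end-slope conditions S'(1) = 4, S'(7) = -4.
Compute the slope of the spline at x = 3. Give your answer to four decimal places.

Put m_i = S'' at the i-th knot. Here h = (2, 2, 2) and Δ = (-11/2, 4, -5), so the interior equations h_(i-1)·m_(i-1) + 2(h_(i-1)+h_i)·m_i + h_i·m_(i+1) = 6(Δ_i − Δ_(i-1)) read
  2·m_0 + 8·m_1 + 2·m_2 = 6(Δ_1 - Δ_0) = 57
  2·m_1 + 8·m_2 + 2·m_3 = 6(Δ_2 - Δ_1) = -54
Clamped end conditions give two more equations: 2h_0·m_0 + h_0·m_1 = 6(Δ_0 - S'(1)) = -57 and h_2·m_2 + 2h_2·m_3 = 6(S'(7) - Δ_2) = 6.
Forward elimination and back-substitution give m_0 = -133/6, m_1 = 95/6, m_2 = -38/3, m_3 = 47/6.
On [3, 5], S'(x) = b_1 + 2c_1·(x - 3) + 3d_1·(x - 3)² with b_1 = Δ_1 - h_1(2m_1 + m_2)/6 = -7/3, c_1 = m_1/2 = 95/12, d_1 = (m_2 - m_1)/(6h_1) = -19/8. So S'(3) = -7/3.

-2.3333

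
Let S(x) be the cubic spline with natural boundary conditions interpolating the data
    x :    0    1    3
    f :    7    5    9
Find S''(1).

Put σ_i = S'' at the i-th knot. Here h = (1, 2) and Δ = (-2, 2), so the interior equations h_(i-1)·σ_(i-1) + 2(h_(i-1)+h_i)·σ_i + h_i·σ_(i+1) = 6(Δ_i − Δ_(i-1)) read
  1·σ_0 + 6·σ_1 + 2·σ_2 = 6(Δ_1 - Δ_0) = 24
Natural end conditions: σ_0 = σ_2 = 0.
Hence σ_0 = 0, σ_1 = 4, σ_2 = 0.

4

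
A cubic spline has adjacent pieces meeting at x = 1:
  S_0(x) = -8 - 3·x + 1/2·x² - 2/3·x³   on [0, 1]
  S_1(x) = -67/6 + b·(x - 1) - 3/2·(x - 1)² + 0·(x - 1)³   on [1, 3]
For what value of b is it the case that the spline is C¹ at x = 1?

S_0'(x) = -3 + 1·x - 2·x², so S_0'(1) = -4. On the right, S_1'(1) = b, so b = -4.

-4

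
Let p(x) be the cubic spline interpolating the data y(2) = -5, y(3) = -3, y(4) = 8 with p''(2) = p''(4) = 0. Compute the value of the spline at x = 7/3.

-5

Write M_i for p''(x_i). With h_i = 1, 1 and divided differences Δ_i = 2, 11, the continuity of p' gives the tridiagonal system
  1·M_0 + 4·M_1 + 1·M_2 = 6(Δ_1 - Δ_0) = 54
Natural end conditions: M_0 = M_2 = 0.
Hence M_0 = 0, M_1 = 27/2, M_2 = 0.
On [2, 3], p(x) = -5 - 1/4·(x - 2) + 0·(x - 2)² + 9/4·(x - 2)³.
With (x - 2) = 1/3: p(7/3) = -5.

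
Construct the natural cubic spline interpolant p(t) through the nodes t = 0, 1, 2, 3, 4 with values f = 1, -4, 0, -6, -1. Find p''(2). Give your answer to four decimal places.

Write M_i for p''(x_i). With h_i = 1, 1, 1, 1 and divided differences Δ_i = -5, 4, -6, 5, the continuity of p' gives the tridiagonal system
  1·M_0 + 4·M_1 + 1·M_2 = 6(Δ_1 - Δ_0) = 54
  1·M_1 + 4·M_2 + 1·M_3 = 6(Δ_2 - Δ_1) = -60
  1·M_2 + 4·M_3 + 1·M_4 = 6(Δ_3 - Δ_2) = 66
Natural end conditions: M_0 = M_4 = 0.
Solving: M_0 = 0, M_1 = 279/14, M_2 = -180/7, M_3 = 321/14, M_4 = 0.

-25.7143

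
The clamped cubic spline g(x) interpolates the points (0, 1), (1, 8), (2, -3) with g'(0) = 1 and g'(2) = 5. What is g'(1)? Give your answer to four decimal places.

Put m_i = g'' at the i-th knot. Here h = (1, 1) and Δ = (7, -11), so the interior equations h_(i-1)·m_(i-1) + 2(h_(i-1)+h_i)·m_i + h_i·m_(i+1) = 6(Δ_i − Δ_(i-1)) read
  1·m_0 + 4·m_1 + 1·m_2 = 6(Δ_1 - Δ_0) = -108
Clamped end conditions give two more equations: 2h_0·m_0 + h_0·m_1 = 6(Δ_0 - g'(0)) = 36 and h_1·m_1 + 2h_1·m_2 = 6(g'(2) - Δ_1) = 96.
Forward elimination and back-substitution give m_0 = 47, m_1 = -58, m_2 = 77.
On [1, 2], g'(x) = b_1 + 2c_1·(x - 1) + 3d_1·(x - 1)² with b_1 = Δ_1 - h_1(2m_1 + m_2)/6 = -9/2, c_1 = m_1/2 = -29, d_1 = (m_2 - m_1)/(6h_1) = 45/2. So g'(1) = -9/2.

-4.5000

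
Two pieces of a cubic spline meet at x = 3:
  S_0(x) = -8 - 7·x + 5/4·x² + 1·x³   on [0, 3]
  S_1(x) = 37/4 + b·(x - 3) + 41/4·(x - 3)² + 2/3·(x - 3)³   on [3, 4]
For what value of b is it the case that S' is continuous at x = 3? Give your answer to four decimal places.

27.5000

S_0'(x) = -7 + 5/2·x + 3·x², so S_0'(3) = 55/2. On the right, S_1'(3) = b, so b = 55/2.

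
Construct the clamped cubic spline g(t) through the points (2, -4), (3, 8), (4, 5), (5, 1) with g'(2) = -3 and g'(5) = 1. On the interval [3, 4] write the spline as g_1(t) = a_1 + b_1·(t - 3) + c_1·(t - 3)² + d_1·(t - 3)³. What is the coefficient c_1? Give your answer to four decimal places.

-20.0667

Write m_i for g''(x_i). With h_i = 1, 1, 1 and divided differences Δ_i = 12, -3, -4, the continuity of g' gives the tridiagonal system
  1·m_0 + 4·m_1 + 1·m_2 = 6(Δ_1 - Δ_0) = -90
  1·m_1 + 4·m_2 + 1·m_3 = 6(Δ_2 - Δ_1) = -6
Clamped end conditions give two more equations: 2h_0·m_0 + h_0·m_1 = 6(Δ_0 - g'(2)) = 90 and h_2·m_2 + 2h_2·m_3 = 6(g'(5) - Δ_2) = 30.
Hence m_0 = 976/15, m_1 = -602/15, m_2 = 82/15, m_3 = 184/15.
On [3, 4], with g_1(t) = a_1 + b_1·(t - 3) + c_1·(t - 3)² + d_1·(t - 3)³: c_1 = m_1/2 = -301/15, d_1 = (m_2 - m_1)/(6h_1) = 38/5, b_1 = Δ_1 - h_1(2m_1 + m_2)/6 = 142/15.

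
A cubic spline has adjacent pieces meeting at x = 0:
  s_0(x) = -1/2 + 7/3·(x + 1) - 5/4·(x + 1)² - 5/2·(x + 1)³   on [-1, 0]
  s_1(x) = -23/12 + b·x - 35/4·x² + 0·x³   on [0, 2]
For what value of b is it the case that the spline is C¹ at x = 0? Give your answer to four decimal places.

-7.6667

s_0'(x) = 7/3 - 5/2·(x + 1) - 15/2·(x + 1)², so s_0'(0) = -23/3. On the right, s_1'(0) = b, so b = -23/3.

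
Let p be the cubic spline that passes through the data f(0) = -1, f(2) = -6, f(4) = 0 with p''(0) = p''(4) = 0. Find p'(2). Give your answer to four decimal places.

0.2500

Let σ_i = p''(x_i). Step sizes h_i = 2, 2; slopes of the chords Δ_i = (y_(i+1) - y_i)/h_i = -5/2, 3.
  2·σ_0 + 8·σ_1 + 2·σ_2 = 6(Δ_1 - Δ_0) = 33
Natural end conditions: σ_0 = σ_2 = 0.
Solving: σ_0 = 0, σ_1 = 33/8, σ_2 = 0.
On [2, 4], p'(x) = b_1 + 2c_1·(x - 2) + 3d_1·(x - 2)² with b_1 = Δ_1 - h_1(2σ_1 + σ_2)/6 = 1/4, c_1 = σ_1/2 = 33/16, d_1 = (σ_2 - σ_1)/(6h_1) = -11/32. So p'(2) = 1/4.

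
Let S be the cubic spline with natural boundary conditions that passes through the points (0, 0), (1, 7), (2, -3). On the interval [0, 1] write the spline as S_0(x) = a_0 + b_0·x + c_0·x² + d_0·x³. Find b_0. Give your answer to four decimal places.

Let M_i = S''(x_i). Step sizes h_i = 1, 1; slopes of the chords Δ_i = (y_(i+1) - y_i)/h_i = 7, -10.
  1·M_0 + 4·M_1 + 1·M_2 = 6(Δ_1 - Δ_0) = -102
Natural end conditions: M_0 = M_2 = 0.
Solving: M_0 = 0, M_1 = -51/2, M_2 = 0.
On [0, 1], with S_0(x) = a_0 + b_0·x + c_0·x² + d_0·x³: c_0 = M_0/2 = 0, d_0 = (M_1 - M_0)/(6h_0) = -17/4, b_0 = Δ_0 - h_0(2M_0 + M_1)/6 = 45/4.

11.2500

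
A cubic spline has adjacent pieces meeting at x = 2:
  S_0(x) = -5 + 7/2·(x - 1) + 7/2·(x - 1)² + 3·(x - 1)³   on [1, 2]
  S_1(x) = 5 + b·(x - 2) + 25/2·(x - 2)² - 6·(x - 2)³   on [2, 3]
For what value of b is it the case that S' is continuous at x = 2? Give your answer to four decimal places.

S_0'(x) = 7/2 + 7·(x - 1) + 9·(x - 1)², so S_0'(2) = 39/2. On the right, S_1'(2) = b, so b = 39/2.

19.5000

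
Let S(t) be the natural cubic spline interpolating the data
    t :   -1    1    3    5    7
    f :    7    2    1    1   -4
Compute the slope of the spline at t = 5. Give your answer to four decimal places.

Write m_i for S''(x_i). With h_i = 2, 2, 2, 2 and divided differences Δ_i = -5/2, -1/2, 0, -5/2, the continuity of S' gives the tridiagonal system
  2·m_0 + 8·m_1 + 2·m_2 = 6(Δ_1 - Δ_0) = 12
  2·m_1 + 8·m_2 + 2·m_3 = 6(Δ_2 - Δ_1) = 3
  2·m_2 + 8·m_3 + 2·m_4 = 6(Δ_3 - Δ_2) = -15
Natural end conditions: m_0 = m_4 = 0.
Hence m_0 = 0, m_1 = 153/112, m_2 = 15/28, m_3 = -225/112, m_4 = 0.
On [5, 7], S'(t) = b_3 + 2c_3·(t - 5) + 3d_3·(t - 5)² with b_3 = Δ_3 - h_3(2m_3 + m_4)/6 = -65/56, c_3 = m_3/2 = -225/224, d_3 = (m_4 - m_3)/(6h_3) = 75/448. So S'(5) = -65/56.

-1.1607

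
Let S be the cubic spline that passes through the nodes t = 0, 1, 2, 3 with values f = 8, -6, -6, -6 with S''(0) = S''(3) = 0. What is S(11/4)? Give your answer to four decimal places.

-5.7813

Let m_i = S''(x_i). Step sizes h_i = 1, 1, 1; slopes of the chords Δ_i = (y_(i+1) - y_i)/h_i = -14, 0, 0.
  1·m_0 + 4·m_1 + 1·m_2 = 6(Δ_1 - Δ_0) = 84
  1·m_1 + 4·m_2 + 1·m_3 = 6(Δ_2 - Δ_1) = 0
Natural end conditions: m_0 = m_3 = 0.
Hence m_0 = 0, m_1 = 112/5, m_2 = -28/5, m_3 = 0.
On [2, 3], S(t) = -6 + 28/15·(t - 2) - 14/5·(t - 2)² + 14/15·(t - 2)³.
With (t - 2) = 3/4: S(11/4) = -185/32.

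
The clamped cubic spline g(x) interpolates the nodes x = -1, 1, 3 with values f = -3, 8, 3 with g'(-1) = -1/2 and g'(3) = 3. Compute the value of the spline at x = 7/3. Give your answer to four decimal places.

3.6481

Put M_i = g'' at the i-th knot. Here h = (2, 2) and Δ = (11/2, -5/2), so the interior equations h_(i-1)·M_(i-1) + 2(h_(i-1)+h_i)·M_i + h_i·M_(i+1) = 6(Δ_i − Δ_(i-1)) read
  2·M_0 + 8·M_1 + 2·M_2 = 6(Δ_1 - Δ_0) = -48
Clamped end conditions give two more equations: 2h_0·M_0 + h_0·M_1 = 6(Δ_0 - g'(-1)) = 36 and h_1·M_1 + 2h_1·M_2 = 6(g'(3) - Δ_1) = 33.
Solving the tridiagonal system: M_0 = 127/8, M_1 = -55/4, M_2 = 121/8.
On [1, 3], g(x) = 8 + 13/8·(x - 1) - 55/8·(x - 1)² + 77/32·(x - 1)³.
With (x - 1) = 4/3: g(7/3) = 197/54.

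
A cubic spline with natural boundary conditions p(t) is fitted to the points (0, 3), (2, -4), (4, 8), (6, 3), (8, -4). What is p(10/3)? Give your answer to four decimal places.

4.3915

With σ_i denoting the second derivative at x_i, h_i = 2, 2, 2, 2, and Δ_i = (y_(i+1) − y_i)/h_i = -7/2, 6, -5/2, -7/2:
  2·σ_0 + 8·σ_1 + 2·σ_2 = 6(Δ_1 - Δ_0) = 57
  2·σ_1 + 8·σ_2 + 2·σ_3 = 6(Δ_2 - Δ_1) = -51
  2·σ_2 + 8·σ_3 + 2·σ_4 = 6(Δ_3 - Δ_2) = -6
Natural end conditions: σ_0 = σ_4 = 0.
Hence σ_0 = 0, σ_1 = 1053/112, σ_2 = -255/28, σ_3 = 171/112, σ_4 = 0.
On [2, 4], p(t) = -4 + 155/56·(t - 2) + 1053/224·(t - 2)² - 691/448·(t - 2)³.
With (t - 2) = 4/3: p(10/3) = 830/189.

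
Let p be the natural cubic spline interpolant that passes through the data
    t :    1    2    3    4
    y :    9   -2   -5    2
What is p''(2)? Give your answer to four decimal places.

Put M_i = p'' at the i-th knot. Here h = (1, 1, 1) and Δ = (-11, -3, 7), so the interior equations h_(i-1)·M_(i-1) + 2(h_(i-1)+h_i)·M_i + h_i·M_(i+1) = 6(Δ_i − Δ_(i-1)) read
  1·M_0 + 4·M_1 + 1·M_2 = 6(Δ_1 - Δ_0) = 48
  1·M_1 + 4·M_2 + 1·M_3 = 6(Δ_2 - Δ_1) = 60
Natural end conditions: M_0 = M_3 = 0.
Hence M_0 = 0, M_1 = 44/5, M_2 = 64/5, M_3 = 0.

8.8000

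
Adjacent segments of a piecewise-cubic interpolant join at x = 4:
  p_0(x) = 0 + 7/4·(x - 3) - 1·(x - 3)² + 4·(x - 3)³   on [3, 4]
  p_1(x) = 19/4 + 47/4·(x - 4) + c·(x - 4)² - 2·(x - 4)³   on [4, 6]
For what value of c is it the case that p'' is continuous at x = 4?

p_0''(x) = -2 + 24·(x - 3), so p_0''(4) = 22. On the right, p_1''(4) = 2c, so c = 11.

11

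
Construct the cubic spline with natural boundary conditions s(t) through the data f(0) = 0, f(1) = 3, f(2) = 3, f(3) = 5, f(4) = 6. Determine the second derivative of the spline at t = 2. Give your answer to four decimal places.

Let M_i = s''(x_i). Step sizes h_i = 1, 1, 1, 1; slopes of the chords Δ_i = (y_(i+1) - y_i)/h_i = 3, 0, 2, 1.
  1·M_0 + 4·M_1 + 1·M_2 = 6(Δ_1 - Δ_0) = -18
  1·M_1 + 4·M_2 + 1·M_3 = 6(Δ_2 - Δ_1) = 12
  1·M_2 + 4·M_3 + 1·M_4 = 6(Δ_3 - Δ_2) = -6
Natural end conditions: M_0 = M_4 = 0.
Hence M_0 = 0, M_1 = -81/14, M_2 = 36/7, M_3 = -39/14, M_4 = 0.

5.1429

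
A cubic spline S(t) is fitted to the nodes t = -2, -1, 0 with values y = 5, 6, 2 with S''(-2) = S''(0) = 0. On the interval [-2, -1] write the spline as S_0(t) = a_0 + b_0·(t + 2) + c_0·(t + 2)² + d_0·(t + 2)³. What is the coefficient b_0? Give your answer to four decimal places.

2.2500

Let σ_i = S''(x_i). Step sizes h_i = 1, 1; slopes of the chords Δ_i = (y_(i+1) - y_i)/h_i = 1, -4.
  1·σ_0 + 4·σ_1 + 1·σ_2 = 6(Δ_1 - Δ_0) = -30
Natural end conditions: σ_0 = σ_2 = 0.
Solving the tridiagonal system: σ_0 = 0, σ_1 = -15/2, σ_2 = 0.
On [-2, -1], with S_0(t) = a_0 + b_0·(t + 2) + c_0·(t + 2)² + d_0·(t + 2)³: c_0 = σ_0/2 = 0, d_0 = (σ_1 - σ_0)/(6h_0) = -5/4, b_0 = Δ_0 - h_0(2σ_0 + σ_1)/6 = 9/4.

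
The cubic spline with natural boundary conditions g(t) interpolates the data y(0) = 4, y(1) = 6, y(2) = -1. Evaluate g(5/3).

2

Let m_i = g''(x_i). Step sizes h_i = 1, 1; slopes of the chords Δ_i = (y_(i+1) - y_i)/h_i = 2, -7.
  1·m_0 + 4·m_1 + 1·m_2 = 6(Δ_1 - Δ_0) = -54
Natural end conditions: m_0 = m_2 = 0.
Hence m_0 = 0, m_1 = -27/2, m_2 = 0.
On [1, 2], g(t) = 6 - 5/2·(t - 1) - 27/4·(t - 1)² + 9/4·(t - 1)³.
With (t - 1) = 2/3: g(5/3) = 2.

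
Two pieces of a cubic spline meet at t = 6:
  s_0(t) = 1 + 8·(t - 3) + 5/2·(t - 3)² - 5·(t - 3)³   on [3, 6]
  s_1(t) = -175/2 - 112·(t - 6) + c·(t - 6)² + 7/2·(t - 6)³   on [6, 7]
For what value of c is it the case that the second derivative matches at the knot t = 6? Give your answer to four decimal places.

-42.5000

s_0''(t) = 5 - 30·(t - 3), so s_0''(6) = -85. On the right, s_1''(6) = 2c, so c = -85/2.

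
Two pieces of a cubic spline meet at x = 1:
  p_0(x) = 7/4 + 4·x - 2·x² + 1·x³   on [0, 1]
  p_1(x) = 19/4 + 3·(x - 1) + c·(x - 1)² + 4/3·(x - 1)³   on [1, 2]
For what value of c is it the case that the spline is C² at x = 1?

1

p_0''(x) = -4 + 6·x, so p_0''(1) = 2. On the right, p_1''(1) = 2c, so c = 1.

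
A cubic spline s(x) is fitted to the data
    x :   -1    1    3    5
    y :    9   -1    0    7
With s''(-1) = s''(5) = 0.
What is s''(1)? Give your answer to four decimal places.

With m_i denoting the second derivative at x_i, h_i = 2, 2, 2, and Δ_i = (y_(i+1) − y_i)/h_i = -5, 1/2, 7/2:
  2·m_0 + 8·m_1 + 2·m_2 = 6(Δ_1 - Δ_0) = 33
  2·m_1 + 8·m_2 + 2·m_3 = 6(Δ_2 - Δ_1) = 18
Natural end conditions: m_0 = m_3 = 0.
Hence m_0 = 0, m_1 = 19/5, m_2 = 13/10, m_3 = 0.

3.8000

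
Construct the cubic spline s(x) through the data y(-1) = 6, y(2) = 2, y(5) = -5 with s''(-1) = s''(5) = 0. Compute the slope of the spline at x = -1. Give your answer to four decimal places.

Write σ_i for s''(x_i). With h_i = 3, 3 and divided differences Δ_i = -4/3, -7/3, the continuity of s' gives the tridiagonal system
  3·σ_0 + 12·σ_1 + 3·σ_2 = 6(Δ_1 - Δ_0) = -6
Natural end conditions: σ_0 = σ_2 = 0.
Solving: σ_0 = 0, σ_1 = -1/2, σ_2 = 0.
On [-1, 2], s'(x) = b_0 + 2c_0·(x + 1) + 3d_0·(x + 1)² with b_0 = Δ_0 - h_0(2σ_0 + σ_1)/6 = -13/12, c_0 = σ_0/2 = 0, d_0 = (σ_1 - σ_0)/(6h_0) = -1/36. So s'(-1) = -13/12.

-1.0833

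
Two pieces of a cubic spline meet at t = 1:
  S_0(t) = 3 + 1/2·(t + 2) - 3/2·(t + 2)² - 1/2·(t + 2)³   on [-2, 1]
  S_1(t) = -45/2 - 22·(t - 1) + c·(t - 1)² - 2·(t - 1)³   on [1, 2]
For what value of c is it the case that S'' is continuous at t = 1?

-6

S_0''(t) = -3 - 3·(t + 2), so S_0''(1) = -12. On the right, S_1''(1) = 2c, so c = -6.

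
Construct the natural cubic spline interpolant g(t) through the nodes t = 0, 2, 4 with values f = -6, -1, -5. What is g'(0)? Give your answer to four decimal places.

Let σ_i = g''(x_i). Step sizes h_i = 2, 2; slopes of the chords Δ_i = (y_(i+1) - y_i)/h_i = 5/2, -2.
  2·σ_0 + 8·σ_1 + 2·σ_2 = 6(Δ_1 - Δ_0) = -27
Natural end conditions: σ_0 = σ_2 = 0.
Forward elimination and back-substitution give σ_0 = 0, σ_1 = -27/8, σ_2 = 0.
On [0, 2], g'(t) = b_0 + 2c_0·t + 3d_0·t² with b_0 = Δ_0 - h_0(2σ_0 + σ_1)/6 = 29/8, c_0 = σ_0/2 = 0, d_0 = (σ_1 - σ_0)/(6h_0) = -9/32. So g'(0) = 29/8.

3.6250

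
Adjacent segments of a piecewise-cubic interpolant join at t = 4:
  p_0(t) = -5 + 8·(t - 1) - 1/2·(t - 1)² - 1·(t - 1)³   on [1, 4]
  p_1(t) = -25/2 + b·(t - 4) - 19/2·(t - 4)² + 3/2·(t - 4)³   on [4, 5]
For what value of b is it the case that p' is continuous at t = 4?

p_0'(t) = 8 - 1·(t - 1) - 3·(t - 1)², so p_0'(4) = -22. On the right, p_1'(4) = b, so b = -22.

-22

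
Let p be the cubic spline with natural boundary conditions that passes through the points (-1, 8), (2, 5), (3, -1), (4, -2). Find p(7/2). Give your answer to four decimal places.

-2.0444

Write m_i for p''(x_i). With h_i = 3, 1, 1 and divided differences Δ_i = -1, -6, -1, the continuity of p' gives the tridiagonal system
  3·m_0 + 8·m_1 + 1·m_2 = 6(Δ_1 - Δ_0) = -30
  1·m_1 + 4·m_2 + 1·m_3 = 6(Δ_2 - Δ_1) = 30
Natural end conditions: m_0 = m_3 = 0.
Solving the tridiagonal system: m_0 = 0, m_1 = -150/31, m_2 = 270/31, m_3 = 0.
On [3, 4], p(x) = -1 - 121/31·(x - 3) + 135/31·(x - 3)² - 45/31·(x - 3)³.
With (x - 3) = 1/2: p(7/2) = -507/248.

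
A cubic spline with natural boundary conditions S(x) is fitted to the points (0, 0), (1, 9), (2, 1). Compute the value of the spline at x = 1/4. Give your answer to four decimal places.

Write M_i for S''(x_i). With h_i = 1, 1 and divided differences Δ_i = 9, -8, the continuity of S' gives the tridiagonal system
  1·M_0 + 4·M_1 + 1·M_2 = 6(Δ_1 - Δ_0) = -102
Natural end conditions: M_0 = M_2 = 0.
Hence M_0 = 0, M_1 = -51/2, M_2 = 0.
On [0, 1], S(x) = 0 + 53/4·x + 0·x² - 17/4·x³.
With x = 1/4: S(1/4) = 831/256.

3.2461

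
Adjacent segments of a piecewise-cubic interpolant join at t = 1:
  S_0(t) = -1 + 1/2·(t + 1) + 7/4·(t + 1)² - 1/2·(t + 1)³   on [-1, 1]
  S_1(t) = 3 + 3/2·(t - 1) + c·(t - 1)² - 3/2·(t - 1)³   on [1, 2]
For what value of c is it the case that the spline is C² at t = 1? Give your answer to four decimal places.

-1.2500

S_0''(t) = 7/2 - 3·(t + 1), so S_0''(1) = -5/2. On the right, S_1''(1) = 2c, so c = -5/4.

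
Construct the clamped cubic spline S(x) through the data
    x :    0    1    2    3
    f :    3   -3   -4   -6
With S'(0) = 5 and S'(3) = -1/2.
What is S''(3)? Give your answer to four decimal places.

Let σ_i = S''(x_i). Step sizes h_i = 1, 1, 1; slopes of the chords Δ_i = (y_(i+1) - y_i)/h_i = -6, -1, -2.
  1·σ_0 + 4·σ_1 + 1·σ_2 = 6(Δ_1 - Δ_0) = 30
  1·σ_1 + 4·σ_2 + 1·σ_3 = 6(Δ_2 - Δ_1) = -6
Clamped end conditions give two more equations: 2h_0·σ_0 + h_0·σ_1 = 6(Δ_0 - S'(0)) = -66 and h_2·σ_2 + 2h_2·σ_3 = 6(S'(3) - Δ_2) = 9.
Solving the tridiagonal system: σ_0 = -649/15, σ_1 = 308/15, σ_2 = -133/15, σ_3 = 134/15.

8.9333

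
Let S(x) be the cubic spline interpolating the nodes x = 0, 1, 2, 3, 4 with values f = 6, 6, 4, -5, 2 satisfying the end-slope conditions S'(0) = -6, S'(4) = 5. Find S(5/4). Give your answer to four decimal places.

Write σ_i for S''(x_i). With h_i = 1, 1, 1, 1 and divided differences Δ_i = 0, -2, -9, 7, the continuity of S' gives the tridiagonal system
  1·σ_0 + 4·σ_1 + 1·σ_2 = 6(Δ_1 - Δ_0) = -12
  1·σ_1 + 4·σ_2 + 1·σ_3 = 6(Δ_2 - Δ_1) = -42
  1·σ_2 + 4·σ_3 + 1·σ_4 = 6(Δ_3 - Δ_2) = 96
Clamped end conditions give two more equations: 2h_0·σ_0 + h_0·σ_1 = 6(Δ_0 - S'(0)) = 36 and h_3·σ_3 + 2h_3·σ_4 = 6(S'(4) - Δ_3) = -12.
Solving: σ_0 = 551/28, σ_1 = -47/14, σ_2 = -73/4, σ_3 = 481/14, σ_4 = -649/28.
On [1, 2], S(x) = 6 + 121/56·(x - 1) - 47/28·(x - 1)² - 139/56·(x - 1)³.
With (x - 1) = 1/4: S(5/4) = 3275/512.

6.3965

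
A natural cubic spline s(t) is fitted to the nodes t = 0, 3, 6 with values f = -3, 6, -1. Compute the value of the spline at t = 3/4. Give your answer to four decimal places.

Write M_i for s''(x_i). With h_i = 3, 3 and divided differences Δ_i = 3, -7/3, the continuity of s' gives the tridiagonal system
  3·M_0 + 12·M_1 + 3·M_2 = 6(Δ_1 - Δ_0) = -32
Natural end conditions: M_0 = M_2 = 0.
Solving the tridiagonal system: M_0 = 0, M_1 = -8/3, M_2 = 0.
On [0, 3], s(t) = -3 + 13/3·t + 0·t² - 4/27·t³.
With t = 3/4: s(3/4) = 3/16.

0.1875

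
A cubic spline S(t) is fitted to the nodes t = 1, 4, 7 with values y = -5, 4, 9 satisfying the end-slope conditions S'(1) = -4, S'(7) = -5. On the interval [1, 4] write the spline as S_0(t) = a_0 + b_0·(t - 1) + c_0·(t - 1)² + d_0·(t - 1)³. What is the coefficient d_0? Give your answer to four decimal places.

-0.4722

With M_i denoting the second derivative at x_i, h_i = 3, 3, and Δ_i = (y_(i+1) − y_i)/h_i = 3, 5/3:
  3·M_0 + 12·M_1 + 3·M_2 = 6(Δ_1 - Δ_0) = -8
Clamped end conditions give two more equations: 2h_0·M_0 + h_0·M_1 = 6(Δ_0 - S'(1)) = 42 and h_1·M_1 + 2h_1·M_2 = 6(S'(7) - Δ_1) = -40.
Solving: M_0 = 15/2, M_1 = -1, M_2 = -37/6.
On [1, 4], with S_0(t) = a_0 + b_0·(t - 1) + c_0·(t - 1)² + d_0·(t - 1)³: c_0 = M_0/2 = 15/4, d_0 = (M_1 - M_0)/(6h_0) = -17/36, b_0 = Δ_0 - h_0(2M_0 + M_1)/6 = -4.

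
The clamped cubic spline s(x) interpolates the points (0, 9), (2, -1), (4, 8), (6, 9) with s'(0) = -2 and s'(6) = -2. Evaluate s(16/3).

10

Write M_i for s''(x_i). With h_i = 2, 2, 2 and divided differences Δ_i = -5, 9/2, 1/2, the continuity of s' gives the tridiagonal system
  2·M_0 + 8·M_1 + 2·M_2 = 6(Δ_1 - Δ_0) = 57
  2·M_1 + 8·M_2 + 2·M_3 = 6(Δ_2 - Δ_1) = -24
Clamped end conditions give two more equations: 2h_0·M_0 + h_0·M_1 = 6(Δ_0 - s'(0)) = -18 and h_2·M_2 + 2h_2·M_3 = 6(s'(6) - Δ_2) = -15.
Solving the tridiagonal system: M_0 = -10, M_1 = 11, M_2 = -11/2, M_3 = -1.
On [4, 6], s(x) = 8 + 9/2·(x - 4) - 11/4·(x - 4)² + 3/8·(x - 4)³.
With (x - 4) = 4/3: s(16/3) = 10.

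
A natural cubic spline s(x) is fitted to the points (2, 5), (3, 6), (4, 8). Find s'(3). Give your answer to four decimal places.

1.5000

With σ_i denoting the second derivative at x_i, h_i = 1, 1, and Δ_i = (y_(i+1) − y_i)/h_i = 1, 2:
  1·σ_0 + 4·σ_1 + 1·σ_2 = 6(Δ_1 - Δ_0) = 6
Natural end conditions: σ_0 = σ_2 = 0.
Forward elimination and back-substitution give σ_0 = 0, σ_1 = 3/2, σ_2 = 0.
On [3, 4], s'(x) = b_1 + 2c_1·(x - 3) + 3d_1·(x - 3)² with b_1 = Δ_1 - h_1(2σ_1 + σ_2)/6 = 3/2, c_1 = σ_1/2 = 3/4, d_1 = (σ_2 - σ_1)/(6h_1) = -1/4. So s'(3) = 3/2.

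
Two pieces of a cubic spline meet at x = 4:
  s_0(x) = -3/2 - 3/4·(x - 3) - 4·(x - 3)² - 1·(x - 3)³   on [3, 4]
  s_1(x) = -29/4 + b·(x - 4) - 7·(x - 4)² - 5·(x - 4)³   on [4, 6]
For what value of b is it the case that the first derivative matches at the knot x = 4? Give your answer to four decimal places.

s_0'(x) = -3/4 - 8·(x - 3) - 3·(x - 3)², so s_0'(4) = -47/4. On the right, s_1'(4) = b, so b = -47/4.

-11.7500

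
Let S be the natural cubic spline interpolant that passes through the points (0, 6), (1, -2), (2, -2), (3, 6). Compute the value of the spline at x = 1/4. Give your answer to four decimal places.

3.6250

Let M_i = S''(x_i). Step sizes h_i = 1, 1, 1; slopes of the chords Δ_i = (y_(i+1) - y_i)/h_i = -8, 0, 8.
  1·M_0 + 4·M_1 + 1·M_2 = 6(Δ_1 - Δ_0) = 48
  1·M_1 + 4·M_2 + 1·M_3 = 6(Δ_2 - Δ_1) = 48
Natural end conditions: M_0 = M_3 = 0.
Hence M_0 = 0, M_1 = 48/5, M_2 = 48/5, M_3 = 0.
On [0, 1], S(x) = 6 - 48/5·x + 0·x² + 8/5·x³.
With x = 1/4: S(1/4) = 29/8.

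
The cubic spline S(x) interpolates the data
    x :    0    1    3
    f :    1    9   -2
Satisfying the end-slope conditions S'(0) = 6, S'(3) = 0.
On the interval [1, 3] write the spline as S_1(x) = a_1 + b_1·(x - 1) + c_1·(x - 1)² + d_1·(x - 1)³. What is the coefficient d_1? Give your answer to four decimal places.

Write σ_i for S''(x_i). With h_i = 1, 2 and divided differences Δ_i = 8, -11/2, the continuity of S' gives the tridiagonal system
  1·σ_0 + 6·σ_1 + 2·σ_2 = 6(Δ_1 - Δ_0) = -81
Clamped end conditions give two more equations: 2h_0·σ_0 + h_0·σ_1 = 6(Δ_0 - S'(0)) = 12 and h_1·σ_1 + 2h_1·σ_2 = 6(S'(3) - Δ_1) = 33.
Hence σ_0 = 35/2, σ_1 = -23, σ_2 = 79/4.
On [1, 3], with S_1(x) = a_1 + b_1·(x - 1) + c_1·(x - 1)² + d_1·(x - 1)³: c_1 = σ_1/2 = -23/2, d_1 = (σ_2 - σ_1)/(6h_1) = 57/16, b_1 = Δ_1 - h_1(2σ_1 + σ_2)/6 = 13/4.

3.5625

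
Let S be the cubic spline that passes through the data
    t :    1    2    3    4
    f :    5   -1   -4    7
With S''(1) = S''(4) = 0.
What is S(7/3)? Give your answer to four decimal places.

-2.9975

Put M_i = S'' at the i-th knot. Here h = (1, 1, 1) and Δ = (-6, -3, 11), so the interior equations h_(i-1)·M_(i-1) + 2(h_(i-1)+h_i)·M_i + h_i·M_(i+1) = 6(Δ_i − Δ_(i-1)) read
  1·M_0 + 4·M_1 + 1·M_2 = 6(Δ_1 - Δ_0) = 18
  1·M_1 + 4·M_2 + 1·M_3 = 6(Δ_2 - Δ_1) = 84
Natural end conditions: M_0 = M_3 = 0.
Solving the tridiagonal system: M_0 = 0, M_1 = -4/5, M_2 = 106/5, M_3 = 0.
On [2, 3], S(t) = -1 - 94/15·(t - 2) - 2/5·(t - 2)² + 11/3·(t - 2)³.
With (t - 2) = 1/3: S(7/3) = -1214/405.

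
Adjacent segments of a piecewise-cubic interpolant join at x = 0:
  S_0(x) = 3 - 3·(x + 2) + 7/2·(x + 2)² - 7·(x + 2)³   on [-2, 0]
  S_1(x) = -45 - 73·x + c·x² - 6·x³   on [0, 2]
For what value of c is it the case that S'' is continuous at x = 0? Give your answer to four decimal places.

-38.5000

S_0''(x) = 7 - 42·(x + 2), so S_0''(0) = -77. On the right, S_1''(0) = 2c, so c = -77/2.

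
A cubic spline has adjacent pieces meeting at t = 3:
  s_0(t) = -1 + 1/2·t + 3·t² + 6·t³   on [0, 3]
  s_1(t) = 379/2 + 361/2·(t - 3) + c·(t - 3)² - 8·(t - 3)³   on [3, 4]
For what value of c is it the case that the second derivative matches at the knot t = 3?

57

s_0''(t) = 6 + 36·t, so s_0''(3) = 114. On the right, s_1''(3) = 2c, so c = 57.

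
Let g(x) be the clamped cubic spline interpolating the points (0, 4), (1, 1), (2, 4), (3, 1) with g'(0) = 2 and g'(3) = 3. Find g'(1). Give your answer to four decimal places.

-0.3333

Write σ_i for g''(x_i). With h_i = 1, 1, 1 and divided differences Δ_i = -3, 3, -3, the continuity of g' gives the tridiagonal system
  1·σ_0 + 4·σ_1 + 1·σ_2 = 6(Δ_1 - Δ_0) = 36
  1·σ_1 + 4·σ_2 + 1·σ_3 = 6(Δ_2 - Δ_1) = -36
Clamped end conditions give two more equations: 2h_0·σ_0 + h_0·σ_1 = 6(Δ_0 - g'(0)) = -30 and h_2·σ_2 + 2h_2·σ_3 = 6(g'(3) - Δ_2) = 36.
Solving: σ_0 = -76/3, σ_1 = 62/3, σ_2 = -64/3, σ_3 = 86/3.
On [1, 2], g'(x) = b_1 + 2c_1·(x - 1) + 3d_1·(x - 1)² with b_1 = Δ_1 - h_1(2σ_1 + σ_2)/6 = -1/3, c_1 = σ_1/2 = 31/3, d_1 = (σ_2 - σ_1)/(6h_1) = -7. So g'(1) = -1/3.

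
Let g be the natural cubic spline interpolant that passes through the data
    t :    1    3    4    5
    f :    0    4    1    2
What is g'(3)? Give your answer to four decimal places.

-2.1739

Write M_i for g''(x_i). With h_i = 2, 1, 1 and divided differences Δ_i = 2, -3, 1, the continuity of g' gives the tridiagonal system
  2·M_0 + 6·M_1 + 1·M_2 = 6(Δ_1 - Δ_0) = -30
  1·M_1 + 4·M_2 + 1·M_3 = 6(Δ_2 - Δ_1) = 24
Natural end conditions: M_0 = M_3 = 0.
Solving the tridiagonal system: M_0 = 0, M_1 = -144/23, M_2 = 174/23, M_3 = 0.
On [3, 4], g'(t) = b_1 + 2c_1·(t - 3) + 3d_1·(t - 3)² with b_1 = Δ_1 - h_1(2M_1 + M_2)/6 = -50/23, c_1 = M_1/2 = -72/23, d_1 = (M_2 - M_1)/(6h_1) = 53/23. So g'(3) = -50/23.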